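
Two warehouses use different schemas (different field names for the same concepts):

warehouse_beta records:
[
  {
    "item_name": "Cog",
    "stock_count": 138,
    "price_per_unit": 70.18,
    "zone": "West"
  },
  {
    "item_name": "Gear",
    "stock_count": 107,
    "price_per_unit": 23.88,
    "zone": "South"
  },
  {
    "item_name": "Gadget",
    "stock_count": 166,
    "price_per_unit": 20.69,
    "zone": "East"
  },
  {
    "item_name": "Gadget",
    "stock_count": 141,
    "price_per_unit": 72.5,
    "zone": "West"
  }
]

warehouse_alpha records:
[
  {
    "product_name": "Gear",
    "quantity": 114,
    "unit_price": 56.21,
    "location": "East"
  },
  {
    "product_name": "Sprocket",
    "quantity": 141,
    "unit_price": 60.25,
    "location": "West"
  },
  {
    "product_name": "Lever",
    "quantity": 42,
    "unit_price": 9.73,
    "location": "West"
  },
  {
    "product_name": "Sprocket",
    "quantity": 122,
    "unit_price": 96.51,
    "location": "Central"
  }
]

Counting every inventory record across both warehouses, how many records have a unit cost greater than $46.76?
5

Schema mapping: "price_per_unit" (warehouse_beta) = "unit_price" (warehouse_alpha) = unit cost

Records > $46.76 in warehouse_beta: 2
Records > $46.76 in warehouse_alpha: 3

Total count: 2 + 3 = 5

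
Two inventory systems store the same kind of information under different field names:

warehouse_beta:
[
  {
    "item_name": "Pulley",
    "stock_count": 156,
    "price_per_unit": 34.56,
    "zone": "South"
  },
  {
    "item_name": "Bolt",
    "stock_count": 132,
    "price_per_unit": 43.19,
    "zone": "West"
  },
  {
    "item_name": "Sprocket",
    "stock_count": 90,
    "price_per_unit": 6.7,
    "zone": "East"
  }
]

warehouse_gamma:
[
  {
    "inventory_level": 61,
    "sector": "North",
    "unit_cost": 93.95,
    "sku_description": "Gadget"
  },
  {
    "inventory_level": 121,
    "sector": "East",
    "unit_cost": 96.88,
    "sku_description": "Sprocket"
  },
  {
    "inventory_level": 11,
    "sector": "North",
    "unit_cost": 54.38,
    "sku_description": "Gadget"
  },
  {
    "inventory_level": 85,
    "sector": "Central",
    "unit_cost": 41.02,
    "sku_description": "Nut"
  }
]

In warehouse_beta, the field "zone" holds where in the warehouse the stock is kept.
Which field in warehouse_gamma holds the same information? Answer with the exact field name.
sector

In warehouse_beta, "zone" holds where in the warehouse the stock is kept.
The fields in warehouse_gamma are: "inventory_level", "sector", "unit_cost", "sku_description".
"sector" is the match: the name refers to the same concept and its values are area labels (e.g. 'Central', 'East').
The other fields ("inventory_level", "unit_cost", "sku_description") hold different kinds of data.

So "zone" in warehouse_beta corresponds to "sector" in warehouse_gamma.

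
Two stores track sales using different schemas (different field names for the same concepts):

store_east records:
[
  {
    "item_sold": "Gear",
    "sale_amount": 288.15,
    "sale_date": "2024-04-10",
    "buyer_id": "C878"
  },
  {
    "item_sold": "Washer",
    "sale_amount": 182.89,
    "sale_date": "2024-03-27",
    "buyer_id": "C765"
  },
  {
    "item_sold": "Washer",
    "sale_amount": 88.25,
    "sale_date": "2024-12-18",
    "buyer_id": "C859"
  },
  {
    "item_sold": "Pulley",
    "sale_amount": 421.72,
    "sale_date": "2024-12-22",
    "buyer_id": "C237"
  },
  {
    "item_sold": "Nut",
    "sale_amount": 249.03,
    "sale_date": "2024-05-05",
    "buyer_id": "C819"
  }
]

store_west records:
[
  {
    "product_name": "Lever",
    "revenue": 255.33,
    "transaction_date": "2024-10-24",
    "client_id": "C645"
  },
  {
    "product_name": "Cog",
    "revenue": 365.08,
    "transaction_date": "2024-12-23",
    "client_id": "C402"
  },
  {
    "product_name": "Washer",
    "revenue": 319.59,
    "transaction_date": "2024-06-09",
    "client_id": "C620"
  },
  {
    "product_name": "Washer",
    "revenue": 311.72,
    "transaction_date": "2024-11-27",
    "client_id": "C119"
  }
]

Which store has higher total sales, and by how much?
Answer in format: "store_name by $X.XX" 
store_west by $21.68

Schema mapping: "sale_amount" (store_east) = "revenue" (store_west) = sale amount

Total for store_east: 1230.04
Total for store_west: 1251.72

Difference: |1230.04 - 1251.72| = 21.68
store_west has higher sales by $21.68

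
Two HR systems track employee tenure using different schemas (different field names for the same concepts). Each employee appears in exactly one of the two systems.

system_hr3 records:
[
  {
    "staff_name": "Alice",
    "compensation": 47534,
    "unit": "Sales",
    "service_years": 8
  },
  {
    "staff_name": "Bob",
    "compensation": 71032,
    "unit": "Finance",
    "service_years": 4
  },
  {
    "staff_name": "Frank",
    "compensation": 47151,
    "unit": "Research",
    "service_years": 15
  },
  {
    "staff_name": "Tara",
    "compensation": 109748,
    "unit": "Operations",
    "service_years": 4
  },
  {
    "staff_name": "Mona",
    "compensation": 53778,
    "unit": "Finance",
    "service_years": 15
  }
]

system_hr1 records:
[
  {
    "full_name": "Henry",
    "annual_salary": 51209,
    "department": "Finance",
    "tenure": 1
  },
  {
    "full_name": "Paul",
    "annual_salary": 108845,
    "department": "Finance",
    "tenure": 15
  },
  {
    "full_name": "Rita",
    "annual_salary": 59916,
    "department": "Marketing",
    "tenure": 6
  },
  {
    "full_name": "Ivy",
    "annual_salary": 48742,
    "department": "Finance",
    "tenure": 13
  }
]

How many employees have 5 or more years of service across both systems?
6

Reconcile schemas: "service_years" (system_hr3) = "tenure" (system_hr1) = years of service

From system_hr3: 3 employees with >= 5 years
From system_hr1: 3 employees with >= 5 years

Total: 3 + 3 = 6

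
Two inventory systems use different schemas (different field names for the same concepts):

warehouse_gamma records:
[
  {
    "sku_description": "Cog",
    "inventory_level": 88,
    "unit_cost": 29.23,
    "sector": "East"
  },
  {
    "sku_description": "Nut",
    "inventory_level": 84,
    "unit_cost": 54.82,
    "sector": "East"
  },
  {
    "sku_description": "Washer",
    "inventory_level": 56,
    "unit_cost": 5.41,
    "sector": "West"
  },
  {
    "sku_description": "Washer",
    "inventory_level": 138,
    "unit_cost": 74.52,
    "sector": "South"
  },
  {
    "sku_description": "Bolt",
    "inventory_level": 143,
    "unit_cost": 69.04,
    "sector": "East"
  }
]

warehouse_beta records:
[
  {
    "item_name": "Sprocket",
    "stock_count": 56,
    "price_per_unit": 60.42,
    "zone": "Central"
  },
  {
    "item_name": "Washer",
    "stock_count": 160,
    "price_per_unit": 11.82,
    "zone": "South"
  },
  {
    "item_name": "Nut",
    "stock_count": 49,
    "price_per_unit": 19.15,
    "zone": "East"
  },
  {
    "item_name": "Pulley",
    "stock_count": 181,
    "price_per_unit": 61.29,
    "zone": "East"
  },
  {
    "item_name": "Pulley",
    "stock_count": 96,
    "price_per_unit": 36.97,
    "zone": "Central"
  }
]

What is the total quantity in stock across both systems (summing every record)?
1051

To reconcile these schemas, identify the field holding the quantity in stock in each system:
1. In warehouse_gamma it is "inventory_level"
2. In warehouse_beta it is "stock_count"

From warehouse_gamma: 88 + 84 + 56 + 138 + 143 = 509
From warehouse_beta: 56 + 160 + 49 + 181 + 96 = 542

Total: 509 + 542 = 1051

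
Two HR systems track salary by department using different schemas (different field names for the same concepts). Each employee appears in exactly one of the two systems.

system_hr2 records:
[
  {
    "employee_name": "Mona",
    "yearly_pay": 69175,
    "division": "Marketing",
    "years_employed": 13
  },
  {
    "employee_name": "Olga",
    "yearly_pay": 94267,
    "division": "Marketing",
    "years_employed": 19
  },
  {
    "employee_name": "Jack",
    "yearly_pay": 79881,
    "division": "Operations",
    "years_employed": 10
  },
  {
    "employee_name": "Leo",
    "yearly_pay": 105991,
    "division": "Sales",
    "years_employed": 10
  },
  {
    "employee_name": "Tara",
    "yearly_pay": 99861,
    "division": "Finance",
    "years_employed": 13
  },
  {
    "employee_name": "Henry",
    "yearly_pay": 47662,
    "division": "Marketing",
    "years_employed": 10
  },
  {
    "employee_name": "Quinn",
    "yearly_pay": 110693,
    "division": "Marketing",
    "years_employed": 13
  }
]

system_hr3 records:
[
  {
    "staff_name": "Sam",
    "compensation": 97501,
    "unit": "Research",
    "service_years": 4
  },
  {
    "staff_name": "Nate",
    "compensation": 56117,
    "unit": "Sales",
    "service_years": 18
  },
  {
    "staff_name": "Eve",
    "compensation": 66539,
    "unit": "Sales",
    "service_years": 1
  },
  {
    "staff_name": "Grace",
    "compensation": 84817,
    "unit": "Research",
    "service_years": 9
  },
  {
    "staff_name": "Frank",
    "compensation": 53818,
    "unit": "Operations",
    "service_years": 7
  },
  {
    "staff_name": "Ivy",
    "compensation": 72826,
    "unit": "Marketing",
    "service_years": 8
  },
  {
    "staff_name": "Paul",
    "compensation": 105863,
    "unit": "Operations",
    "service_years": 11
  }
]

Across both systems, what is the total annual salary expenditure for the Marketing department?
394623

Schema mappings:
- "division" (system_hr2) = "unit" (system_hr3) = department
- "yearly_pay" (system_hr2) = "compensation" (system_hr3) = salary

Marketing salaries from system_hr2: 321797
Marketing salaries from system_hr3: 72826

Total: 321797 + 72826 = 394623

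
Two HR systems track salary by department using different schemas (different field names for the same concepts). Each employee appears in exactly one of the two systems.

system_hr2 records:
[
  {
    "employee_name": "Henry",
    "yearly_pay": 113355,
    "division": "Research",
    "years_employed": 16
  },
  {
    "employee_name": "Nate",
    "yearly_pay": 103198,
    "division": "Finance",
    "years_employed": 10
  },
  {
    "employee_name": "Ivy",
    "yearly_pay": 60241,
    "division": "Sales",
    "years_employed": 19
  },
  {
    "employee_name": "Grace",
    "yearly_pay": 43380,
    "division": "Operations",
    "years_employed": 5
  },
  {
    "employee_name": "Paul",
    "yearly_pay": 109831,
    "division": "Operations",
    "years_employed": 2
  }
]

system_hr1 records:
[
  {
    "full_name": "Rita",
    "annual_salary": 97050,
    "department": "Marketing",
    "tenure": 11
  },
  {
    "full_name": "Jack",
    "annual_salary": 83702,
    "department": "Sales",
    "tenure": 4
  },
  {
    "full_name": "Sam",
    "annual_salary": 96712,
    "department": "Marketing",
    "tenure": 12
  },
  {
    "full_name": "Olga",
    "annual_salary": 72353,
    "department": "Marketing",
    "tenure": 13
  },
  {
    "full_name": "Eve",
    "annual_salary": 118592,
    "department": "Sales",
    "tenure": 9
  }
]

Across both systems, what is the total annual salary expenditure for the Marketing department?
266115

Schema mappings:
- "division" (system_hr2) = "department" (system_hr1) = department
- "yearly_pay" (system_hr2) = "annual_salary" (system_hr1) = salary

Marketing salaries from system_hr2: 0
Marketing salaries from system_hr1: 266115

Total: 0 + 266115 = 266115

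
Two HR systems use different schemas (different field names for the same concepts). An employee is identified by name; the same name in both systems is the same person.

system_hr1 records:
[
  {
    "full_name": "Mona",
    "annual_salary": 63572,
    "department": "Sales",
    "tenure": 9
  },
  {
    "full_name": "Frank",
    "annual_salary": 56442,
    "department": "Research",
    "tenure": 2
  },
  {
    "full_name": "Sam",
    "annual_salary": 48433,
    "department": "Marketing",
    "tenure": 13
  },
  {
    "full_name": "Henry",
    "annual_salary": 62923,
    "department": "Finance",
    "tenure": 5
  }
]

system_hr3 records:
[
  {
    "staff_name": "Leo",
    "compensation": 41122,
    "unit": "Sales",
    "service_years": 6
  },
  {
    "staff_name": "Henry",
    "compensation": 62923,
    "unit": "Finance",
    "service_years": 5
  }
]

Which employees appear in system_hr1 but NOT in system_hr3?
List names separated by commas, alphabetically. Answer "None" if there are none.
Frank, Mona, Sam

Schema mapping: "full_name" (system_hr1) = "staff_name" (system_hr3) = employee name

Names in system_hr1: ['Frank', 'Henry', 'Mona', 'Sam']
Names in system_hr3: ['Henry', 'Leo']

In system_hr1 but not system_hr3: ['Frank', 'Mona', 'Sam']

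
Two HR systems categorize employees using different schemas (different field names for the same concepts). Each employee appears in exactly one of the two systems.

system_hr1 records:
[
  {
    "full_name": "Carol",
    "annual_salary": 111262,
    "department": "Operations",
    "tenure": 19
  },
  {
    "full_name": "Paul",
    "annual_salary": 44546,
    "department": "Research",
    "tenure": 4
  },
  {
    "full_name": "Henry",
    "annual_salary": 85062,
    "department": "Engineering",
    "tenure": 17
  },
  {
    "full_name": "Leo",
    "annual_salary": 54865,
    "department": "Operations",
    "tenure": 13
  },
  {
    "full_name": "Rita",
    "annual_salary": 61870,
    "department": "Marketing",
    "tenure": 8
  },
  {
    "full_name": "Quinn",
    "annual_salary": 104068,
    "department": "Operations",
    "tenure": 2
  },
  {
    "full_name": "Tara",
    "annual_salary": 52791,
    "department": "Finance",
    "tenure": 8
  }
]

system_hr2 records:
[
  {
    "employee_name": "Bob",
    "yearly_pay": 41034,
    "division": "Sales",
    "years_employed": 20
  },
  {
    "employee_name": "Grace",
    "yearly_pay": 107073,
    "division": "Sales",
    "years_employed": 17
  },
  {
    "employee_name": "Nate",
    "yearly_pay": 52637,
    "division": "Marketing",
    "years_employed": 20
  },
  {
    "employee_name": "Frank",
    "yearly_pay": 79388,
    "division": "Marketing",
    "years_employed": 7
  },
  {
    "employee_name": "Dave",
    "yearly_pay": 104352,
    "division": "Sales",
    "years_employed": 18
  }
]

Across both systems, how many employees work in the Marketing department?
3

Schema mapping: "department" (system_hr1) = "division" (system_hr2) = department

Marketing employees in system_hr1: 1
Marketing employees in system_hr2: 2

Total in Marketing: 1 + 2 = 3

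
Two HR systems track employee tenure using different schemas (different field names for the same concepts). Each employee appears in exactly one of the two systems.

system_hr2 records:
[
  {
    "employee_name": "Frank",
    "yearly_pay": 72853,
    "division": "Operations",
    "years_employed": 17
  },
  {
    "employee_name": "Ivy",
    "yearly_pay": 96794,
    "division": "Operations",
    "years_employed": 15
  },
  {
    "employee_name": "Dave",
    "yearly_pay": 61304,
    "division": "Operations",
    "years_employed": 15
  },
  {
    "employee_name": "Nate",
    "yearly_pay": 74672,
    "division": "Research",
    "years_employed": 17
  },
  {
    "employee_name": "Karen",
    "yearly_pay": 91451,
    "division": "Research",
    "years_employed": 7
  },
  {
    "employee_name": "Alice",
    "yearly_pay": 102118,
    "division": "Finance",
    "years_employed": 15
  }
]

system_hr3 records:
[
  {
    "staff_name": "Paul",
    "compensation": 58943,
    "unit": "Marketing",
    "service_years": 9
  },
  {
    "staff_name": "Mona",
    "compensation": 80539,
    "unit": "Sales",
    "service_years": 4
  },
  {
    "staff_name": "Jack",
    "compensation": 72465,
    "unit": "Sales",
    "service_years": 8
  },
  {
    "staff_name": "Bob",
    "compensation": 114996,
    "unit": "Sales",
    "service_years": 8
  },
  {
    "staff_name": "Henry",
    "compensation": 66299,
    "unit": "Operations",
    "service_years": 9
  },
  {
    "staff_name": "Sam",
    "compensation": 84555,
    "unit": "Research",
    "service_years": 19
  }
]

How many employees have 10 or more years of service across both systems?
6

Reconcile schemas: "years_employed" (system_hr2) = "service_years" (system_hr3) = years of service

From system_hr2: 5 employees with >= 10 years
From system_hr3: 1 employees with >= 10 years

Total: 5 + 1 = 6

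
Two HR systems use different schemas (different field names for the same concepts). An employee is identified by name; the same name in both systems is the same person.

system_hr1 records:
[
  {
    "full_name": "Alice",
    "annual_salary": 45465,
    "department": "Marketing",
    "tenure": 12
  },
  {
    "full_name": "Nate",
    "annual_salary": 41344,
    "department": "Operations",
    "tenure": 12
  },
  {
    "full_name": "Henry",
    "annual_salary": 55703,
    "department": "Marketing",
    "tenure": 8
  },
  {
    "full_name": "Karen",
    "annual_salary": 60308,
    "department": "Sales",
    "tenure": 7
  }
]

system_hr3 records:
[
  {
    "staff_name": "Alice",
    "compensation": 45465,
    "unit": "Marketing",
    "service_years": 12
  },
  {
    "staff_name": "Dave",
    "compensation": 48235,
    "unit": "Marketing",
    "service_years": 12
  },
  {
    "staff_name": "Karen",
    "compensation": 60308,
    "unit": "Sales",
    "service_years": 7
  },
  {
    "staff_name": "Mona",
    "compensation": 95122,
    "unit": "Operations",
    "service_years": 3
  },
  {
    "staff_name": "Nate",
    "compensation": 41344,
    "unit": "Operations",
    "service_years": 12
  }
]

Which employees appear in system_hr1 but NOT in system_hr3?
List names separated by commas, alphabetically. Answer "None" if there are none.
Henry

Schema mapping: "full_name" (system_hr1) = "staff_name" (system_hr3) = employee name

Names in system_hr1: ['Alice', 'Henry', 'Karen', 'Nate']
Names in system_hr3: ['Alice', 'Dave', 'Karen', 'Mona', 'Nate']

In system_hr1 but not system_hr3: ['Henry']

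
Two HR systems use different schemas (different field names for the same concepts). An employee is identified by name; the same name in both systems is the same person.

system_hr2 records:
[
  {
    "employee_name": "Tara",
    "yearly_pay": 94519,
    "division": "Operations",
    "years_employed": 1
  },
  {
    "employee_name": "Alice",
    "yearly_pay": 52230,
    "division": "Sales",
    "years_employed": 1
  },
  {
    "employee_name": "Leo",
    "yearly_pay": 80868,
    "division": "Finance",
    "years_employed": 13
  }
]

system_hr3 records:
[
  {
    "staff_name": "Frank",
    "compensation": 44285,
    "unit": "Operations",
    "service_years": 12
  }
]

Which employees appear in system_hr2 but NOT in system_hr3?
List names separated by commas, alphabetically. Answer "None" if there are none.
Alice, Leo, Tara

Schema mapping: "employee_name" (system_hr2) = "staff_name" (system_hr3) = employee name

Names in system_hr2: ['Alice', 'Leo', 'Tara']
Names in system_hr3: ['Frank']

In system_hr2 but not system_hr3: ['Alice', 'Leo', 'Tara']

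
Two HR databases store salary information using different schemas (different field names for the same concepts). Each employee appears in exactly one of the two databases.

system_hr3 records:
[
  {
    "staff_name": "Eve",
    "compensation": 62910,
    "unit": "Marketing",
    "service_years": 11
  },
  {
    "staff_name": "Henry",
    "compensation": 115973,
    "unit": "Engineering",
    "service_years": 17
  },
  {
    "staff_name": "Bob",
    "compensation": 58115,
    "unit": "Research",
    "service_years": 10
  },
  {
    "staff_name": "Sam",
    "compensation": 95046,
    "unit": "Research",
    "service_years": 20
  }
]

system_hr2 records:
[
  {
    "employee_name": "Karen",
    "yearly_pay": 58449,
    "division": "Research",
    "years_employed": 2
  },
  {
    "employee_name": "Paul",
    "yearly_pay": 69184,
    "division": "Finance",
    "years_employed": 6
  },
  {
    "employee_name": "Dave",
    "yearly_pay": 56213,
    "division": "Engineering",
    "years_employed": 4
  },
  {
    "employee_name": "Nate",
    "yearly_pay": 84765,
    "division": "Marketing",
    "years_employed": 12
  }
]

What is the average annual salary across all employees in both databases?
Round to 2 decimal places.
75081.88

Schema mapping: "compensation" (system_hr3) = "yearly_pay" (system_hr2) = annual salary

All salaries: [62910, 115973, 58115, 95046, 58449, 69184, 56213, 84765]
Sum: 600655
Count: 8
Average: 600655 / 8 = 75081.88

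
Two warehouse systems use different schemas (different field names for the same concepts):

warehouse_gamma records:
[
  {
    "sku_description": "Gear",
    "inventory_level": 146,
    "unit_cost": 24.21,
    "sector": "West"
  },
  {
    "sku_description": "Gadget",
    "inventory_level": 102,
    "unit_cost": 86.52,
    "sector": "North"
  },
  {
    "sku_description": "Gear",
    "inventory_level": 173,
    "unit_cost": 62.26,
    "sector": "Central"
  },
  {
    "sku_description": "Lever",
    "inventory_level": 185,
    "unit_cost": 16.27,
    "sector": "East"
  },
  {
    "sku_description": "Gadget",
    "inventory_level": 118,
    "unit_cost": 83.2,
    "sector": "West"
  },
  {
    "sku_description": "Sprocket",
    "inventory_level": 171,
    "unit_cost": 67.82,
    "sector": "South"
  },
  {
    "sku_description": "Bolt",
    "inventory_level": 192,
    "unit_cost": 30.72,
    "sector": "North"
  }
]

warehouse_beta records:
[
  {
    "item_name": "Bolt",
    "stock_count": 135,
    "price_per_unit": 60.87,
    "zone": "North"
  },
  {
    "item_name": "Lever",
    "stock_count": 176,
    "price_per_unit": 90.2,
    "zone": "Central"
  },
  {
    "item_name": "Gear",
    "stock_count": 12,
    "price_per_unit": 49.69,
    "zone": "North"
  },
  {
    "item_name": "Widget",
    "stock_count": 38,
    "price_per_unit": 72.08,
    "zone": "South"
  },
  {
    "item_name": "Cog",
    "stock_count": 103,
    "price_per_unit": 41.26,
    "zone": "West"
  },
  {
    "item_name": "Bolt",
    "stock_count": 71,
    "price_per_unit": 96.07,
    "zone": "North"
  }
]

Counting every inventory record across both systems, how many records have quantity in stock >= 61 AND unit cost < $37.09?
3

Schema mappings:
- "inventory_level" (warehouse_gamma) = "stock_count" (warehouse_beta) = quantity
- "unit_cost" (warehouse_gamma) = "price_per_unit" (warehouse_beta) = unit cost

Records meeting both conditions in warehouse_gamma: 3
Records meeting both conditions in warehouse_beta: 0

Total: 3 + 0 = 3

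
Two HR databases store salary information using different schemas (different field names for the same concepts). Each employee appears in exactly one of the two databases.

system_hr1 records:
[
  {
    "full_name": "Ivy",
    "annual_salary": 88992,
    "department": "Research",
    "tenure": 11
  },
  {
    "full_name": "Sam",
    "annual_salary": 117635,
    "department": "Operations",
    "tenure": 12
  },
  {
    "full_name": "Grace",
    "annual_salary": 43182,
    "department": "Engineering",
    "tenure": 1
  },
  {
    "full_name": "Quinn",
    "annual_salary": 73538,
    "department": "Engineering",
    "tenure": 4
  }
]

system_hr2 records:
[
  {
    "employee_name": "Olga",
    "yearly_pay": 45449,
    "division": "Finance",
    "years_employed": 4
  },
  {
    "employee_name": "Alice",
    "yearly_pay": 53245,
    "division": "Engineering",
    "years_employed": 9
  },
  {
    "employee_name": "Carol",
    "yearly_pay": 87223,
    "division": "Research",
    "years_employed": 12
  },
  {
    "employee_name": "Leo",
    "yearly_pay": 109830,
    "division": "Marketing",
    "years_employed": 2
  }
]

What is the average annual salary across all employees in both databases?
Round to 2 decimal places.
77386.75

Schema mapping: "annual_salary" (system_hr1) = "yearly_pay" (system_hr2) = annual salary

All salaries: [88992, 117635, 43182, 73538, 45449, 53245, 87223, 109830]
Sum: 619094
Count: 8
Average: 619094 / 8 = 77386.75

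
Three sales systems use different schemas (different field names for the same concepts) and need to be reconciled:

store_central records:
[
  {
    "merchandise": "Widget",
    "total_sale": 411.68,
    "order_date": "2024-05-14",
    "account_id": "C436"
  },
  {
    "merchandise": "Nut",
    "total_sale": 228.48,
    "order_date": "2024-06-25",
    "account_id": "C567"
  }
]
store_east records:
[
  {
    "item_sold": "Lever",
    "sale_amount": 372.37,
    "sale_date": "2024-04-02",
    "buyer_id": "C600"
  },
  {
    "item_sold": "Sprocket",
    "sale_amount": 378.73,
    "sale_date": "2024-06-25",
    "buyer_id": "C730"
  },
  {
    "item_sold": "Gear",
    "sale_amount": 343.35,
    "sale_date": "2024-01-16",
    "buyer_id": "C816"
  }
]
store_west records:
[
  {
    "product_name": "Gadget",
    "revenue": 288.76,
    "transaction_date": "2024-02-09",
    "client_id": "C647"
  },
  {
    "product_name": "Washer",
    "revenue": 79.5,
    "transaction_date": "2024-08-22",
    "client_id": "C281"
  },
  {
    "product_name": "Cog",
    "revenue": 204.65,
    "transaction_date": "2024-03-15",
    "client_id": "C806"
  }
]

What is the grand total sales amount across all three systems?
2307.52

Schema reconciliation - all amount fields map to sale amount:

store_central (total_sale): 640.16
store_east (sale_amount): 1094.45
store_west (revenue): 572.91

Grand total: 2307.52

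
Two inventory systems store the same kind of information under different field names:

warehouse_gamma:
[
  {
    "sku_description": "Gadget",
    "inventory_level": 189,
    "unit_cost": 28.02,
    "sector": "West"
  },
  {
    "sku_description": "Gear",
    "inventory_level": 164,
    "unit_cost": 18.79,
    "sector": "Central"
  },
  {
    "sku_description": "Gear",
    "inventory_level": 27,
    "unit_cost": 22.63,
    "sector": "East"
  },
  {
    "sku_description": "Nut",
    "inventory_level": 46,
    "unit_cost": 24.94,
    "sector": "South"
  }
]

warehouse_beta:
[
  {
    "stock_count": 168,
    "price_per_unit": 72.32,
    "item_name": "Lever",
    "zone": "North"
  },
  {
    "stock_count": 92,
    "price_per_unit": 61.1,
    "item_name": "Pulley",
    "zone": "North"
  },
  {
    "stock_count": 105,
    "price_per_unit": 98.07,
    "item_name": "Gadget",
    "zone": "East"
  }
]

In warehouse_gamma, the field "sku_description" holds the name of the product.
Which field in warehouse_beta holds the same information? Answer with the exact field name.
item_name

In warehouse_gamma, "sku_description" holds the name of the product.
The fields in warehouse_beta are: "stock_count", "price_per_unit", "item_name", "zone".
"item_name" is the match: the name refers to the same concept and its values are product-name strings (e.g. 'Gadget', 'Lever').
The other fields ("stock_count", "price_per_unit", "zone") hold different kinds of data.

So "sku_description" in warehouse_gamma corresponds to "item_name" in warehouse_beta.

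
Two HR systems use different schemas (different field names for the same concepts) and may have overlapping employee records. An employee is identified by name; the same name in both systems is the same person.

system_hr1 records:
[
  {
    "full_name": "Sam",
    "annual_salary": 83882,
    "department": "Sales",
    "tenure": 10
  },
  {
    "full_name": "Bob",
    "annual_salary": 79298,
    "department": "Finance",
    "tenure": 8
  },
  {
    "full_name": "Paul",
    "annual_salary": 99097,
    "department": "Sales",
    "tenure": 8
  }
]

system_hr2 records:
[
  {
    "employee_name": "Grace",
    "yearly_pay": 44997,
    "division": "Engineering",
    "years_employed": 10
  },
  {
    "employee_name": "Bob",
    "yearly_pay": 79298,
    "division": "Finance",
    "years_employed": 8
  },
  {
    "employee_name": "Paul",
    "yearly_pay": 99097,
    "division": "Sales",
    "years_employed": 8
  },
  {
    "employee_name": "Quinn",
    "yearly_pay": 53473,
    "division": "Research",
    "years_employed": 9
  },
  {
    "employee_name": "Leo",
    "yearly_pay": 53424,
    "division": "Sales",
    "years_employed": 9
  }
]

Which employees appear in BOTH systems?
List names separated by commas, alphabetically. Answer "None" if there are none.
Bob, Paul

Schema mapping: "full_name" (system_hr1) = "employee_name" (system_hr2) = employee name

Names in system_hr1: ['Bob', 'Paul', 'Sam']
Names in system_hr2: ['Bob', 'Grace', 'Leo', 'Paul', 'Quinn']

Intersection: ['Bob', 'Paul']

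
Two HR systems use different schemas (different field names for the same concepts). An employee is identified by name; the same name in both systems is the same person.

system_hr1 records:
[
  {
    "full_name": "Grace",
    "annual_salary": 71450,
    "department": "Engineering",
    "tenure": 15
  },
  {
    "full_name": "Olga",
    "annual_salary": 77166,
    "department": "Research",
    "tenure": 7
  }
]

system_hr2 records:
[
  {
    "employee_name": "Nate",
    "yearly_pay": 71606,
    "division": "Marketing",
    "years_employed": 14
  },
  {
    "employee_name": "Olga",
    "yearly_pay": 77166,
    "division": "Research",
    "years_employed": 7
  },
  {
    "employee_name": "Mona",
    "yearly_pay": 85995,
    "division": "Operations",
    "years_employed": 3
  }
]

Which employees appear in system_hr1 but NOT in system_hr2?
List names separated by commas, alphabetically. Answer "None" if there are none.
Grace

Schema mapping: "full_name" (system_hr1) = "employee_name" (system_hr2) = employee name

Names in system_hr1: ['Grace', 'Olga']
Names in system_hr2: ['Mona', 'Nate', 'Olga']

In system_hr1 but not system_hr2: ['Grace']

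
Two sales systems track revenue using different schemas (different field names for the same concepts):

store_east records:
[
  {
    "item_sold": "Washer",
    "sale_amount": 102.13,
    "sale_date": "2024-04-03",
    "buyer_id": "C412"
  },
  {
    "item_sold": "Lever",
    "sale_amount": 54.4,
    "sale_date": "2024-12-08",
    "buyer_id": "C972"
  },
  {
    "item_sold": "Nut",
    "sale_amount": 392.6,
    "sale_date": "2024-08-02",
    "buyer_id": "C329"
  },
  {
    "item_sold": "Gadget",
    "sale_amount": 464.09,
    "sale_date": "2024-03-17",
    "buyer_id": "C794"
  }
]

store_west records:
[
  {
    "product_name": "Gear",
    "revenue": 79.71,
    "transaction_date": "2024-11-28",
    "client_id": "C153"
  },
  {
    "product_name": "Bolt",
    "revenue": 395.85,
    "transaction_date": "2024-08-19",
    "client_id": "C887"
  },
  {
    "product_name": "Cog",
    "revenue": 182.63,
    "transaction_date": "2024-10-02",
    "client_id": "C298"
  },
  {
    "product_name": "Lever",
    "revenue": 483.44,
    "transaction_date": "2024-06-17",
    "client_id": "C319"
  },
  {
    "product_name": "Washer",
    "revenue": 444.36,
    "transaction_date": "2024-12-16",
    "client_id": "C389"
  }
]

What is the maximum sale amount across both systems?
483.44

Reconcile: "sale_amount" (store_east) = "revenue" (store_west) = sale amount

Maximum in store_east: 464.09
Maximum in store_west: 483.44

Overall maximum: max(464.09, 483.44) = 483.44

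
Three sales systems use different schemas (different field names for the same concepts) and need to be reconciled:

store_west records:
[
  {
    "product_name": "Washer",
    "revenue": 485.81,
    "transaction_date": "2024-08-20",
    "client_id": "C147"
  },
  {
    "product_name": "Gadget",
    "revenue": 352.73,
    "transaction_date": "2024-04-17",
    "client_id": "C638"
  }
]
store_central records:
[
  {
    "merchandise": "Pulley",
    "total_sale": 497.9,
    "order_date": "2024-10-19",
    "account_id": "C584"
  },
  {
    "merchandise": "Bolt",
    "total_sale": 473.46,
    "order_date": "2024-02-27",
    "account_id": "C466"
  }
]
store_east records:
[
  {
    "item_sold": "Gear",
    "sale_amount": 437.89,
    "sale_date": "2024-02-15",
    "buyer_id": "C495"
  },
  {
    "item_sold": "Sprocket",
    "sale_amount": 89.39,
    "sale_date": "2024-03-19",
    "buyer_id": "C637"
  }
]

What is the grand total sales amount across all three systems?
2337.18

Schema reconciliation - all amount fields map to sale amount:

store_west (revenue): 838.54
store_central (total_sale): 971.36
store_east (sale_amount): 527.28

Grand total: 2337.18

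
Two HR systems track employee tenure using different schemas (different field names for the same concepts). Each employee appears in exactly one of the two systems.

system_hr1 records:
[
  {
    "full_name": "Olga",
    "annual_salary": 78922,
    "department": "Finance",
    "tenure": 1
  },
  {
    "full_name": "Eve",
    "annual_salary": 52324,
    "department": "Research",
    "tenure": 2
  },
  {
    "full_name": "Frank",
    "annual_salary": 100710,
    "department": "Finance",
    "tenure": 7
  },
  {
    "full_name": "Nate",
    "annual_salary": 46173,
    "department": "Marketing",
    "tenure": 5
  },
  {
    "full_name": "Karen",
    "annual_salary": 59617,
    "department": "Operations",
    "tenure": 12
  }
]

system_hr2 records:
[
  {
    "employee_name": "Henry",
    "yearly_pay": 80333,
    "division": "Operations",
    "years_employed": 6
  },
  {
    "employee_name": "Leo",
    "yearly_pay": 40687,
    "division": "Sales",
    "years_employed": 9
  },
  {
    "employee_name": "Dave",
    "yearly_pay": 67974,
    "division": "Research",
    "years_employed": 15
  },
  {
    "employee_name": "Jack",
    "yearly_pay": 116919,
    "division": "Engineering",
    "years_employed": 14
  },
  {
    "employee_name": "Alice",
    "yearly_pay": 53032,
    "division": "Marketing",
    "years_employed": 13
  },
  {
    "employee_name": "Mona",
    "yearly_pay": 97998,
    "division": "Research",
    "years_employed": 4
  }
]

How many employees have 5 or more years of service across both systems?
8

Reconcile schemas: "tenure" (system_hr1) = "years_employed" (system_hr2) = years of service

From system_hr1: 3 employees with >= 5 years
From system_hr2: 5 employees with >= 5 years

Total: 3 + 5 = 8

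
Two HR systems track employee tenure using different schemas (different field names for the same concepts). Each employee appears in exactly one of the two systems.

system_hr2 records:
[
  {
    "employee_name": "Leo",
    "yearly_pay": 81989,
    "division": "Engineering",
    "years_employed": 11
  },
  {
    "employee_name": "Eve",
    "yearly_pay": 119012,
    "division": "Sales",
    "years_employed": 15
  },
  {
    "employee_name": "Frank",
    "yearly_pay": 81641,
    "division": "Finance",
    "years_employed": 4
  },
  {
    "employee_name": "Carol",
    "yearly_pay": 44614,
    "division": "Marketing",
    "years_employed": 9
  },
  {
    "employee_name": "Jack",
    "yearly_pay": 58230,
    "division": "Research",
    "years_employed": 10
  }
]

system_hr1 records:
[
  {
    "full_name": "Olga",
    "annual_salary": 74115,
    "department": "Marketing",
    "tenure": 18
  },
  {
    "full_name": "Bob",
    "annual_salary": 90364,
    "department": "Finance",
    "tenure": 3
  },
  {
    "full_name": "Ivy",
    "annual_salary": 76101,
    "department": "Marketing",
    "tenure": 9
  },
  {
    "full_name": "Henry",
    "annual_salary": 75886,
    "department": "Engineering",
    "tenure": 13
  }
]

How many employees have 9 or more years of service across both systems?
7

Reconcile schemas: "years_employed" (system_hr2) = "tenure" (system_hr1) = years of service

From system_hr2: 4 employees with >= 9 years
From system_hr1: 3 employees with >= 9 years

Total: 4 + 3 = 7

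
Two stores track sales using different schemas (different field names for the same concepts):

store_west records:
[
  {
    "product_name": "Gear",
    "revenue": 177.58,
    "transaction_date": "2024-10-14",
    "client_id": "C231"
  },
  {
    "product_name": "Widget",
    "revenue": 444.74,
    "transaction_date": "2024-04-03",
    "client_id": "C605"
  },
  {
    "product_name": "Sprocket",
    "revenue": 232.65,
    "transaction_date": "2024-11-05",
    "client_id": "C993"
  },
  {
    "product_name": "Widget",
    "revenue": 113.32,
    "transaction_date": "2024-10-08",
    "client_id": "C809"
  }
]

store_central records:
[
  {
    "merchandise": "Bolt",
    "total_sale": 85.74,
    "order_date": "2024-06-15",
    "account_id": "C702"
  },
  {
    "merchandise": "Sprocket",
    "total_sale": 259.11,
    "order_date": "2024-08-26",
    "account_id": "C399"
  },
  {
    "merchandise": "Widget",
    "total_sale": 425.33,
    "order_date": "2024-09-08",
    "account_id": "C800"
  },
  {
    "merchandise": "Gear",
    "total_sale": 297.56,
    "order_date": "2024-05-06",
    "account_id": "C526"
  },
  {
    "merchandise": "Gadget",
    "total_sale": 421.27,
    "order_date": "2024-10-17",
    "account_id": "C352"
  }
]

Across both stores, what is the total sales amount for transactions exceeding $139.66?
2258.24

Schema mapping: "revenue" (store_west) = "total_sale" (store_central) = sale amount

Sum of sales > $139.66 in store_west: 854.97
Sum of sales > $139.66 in store_central: 1403.27

Total: 854.97 + 1403.27 = 2258.24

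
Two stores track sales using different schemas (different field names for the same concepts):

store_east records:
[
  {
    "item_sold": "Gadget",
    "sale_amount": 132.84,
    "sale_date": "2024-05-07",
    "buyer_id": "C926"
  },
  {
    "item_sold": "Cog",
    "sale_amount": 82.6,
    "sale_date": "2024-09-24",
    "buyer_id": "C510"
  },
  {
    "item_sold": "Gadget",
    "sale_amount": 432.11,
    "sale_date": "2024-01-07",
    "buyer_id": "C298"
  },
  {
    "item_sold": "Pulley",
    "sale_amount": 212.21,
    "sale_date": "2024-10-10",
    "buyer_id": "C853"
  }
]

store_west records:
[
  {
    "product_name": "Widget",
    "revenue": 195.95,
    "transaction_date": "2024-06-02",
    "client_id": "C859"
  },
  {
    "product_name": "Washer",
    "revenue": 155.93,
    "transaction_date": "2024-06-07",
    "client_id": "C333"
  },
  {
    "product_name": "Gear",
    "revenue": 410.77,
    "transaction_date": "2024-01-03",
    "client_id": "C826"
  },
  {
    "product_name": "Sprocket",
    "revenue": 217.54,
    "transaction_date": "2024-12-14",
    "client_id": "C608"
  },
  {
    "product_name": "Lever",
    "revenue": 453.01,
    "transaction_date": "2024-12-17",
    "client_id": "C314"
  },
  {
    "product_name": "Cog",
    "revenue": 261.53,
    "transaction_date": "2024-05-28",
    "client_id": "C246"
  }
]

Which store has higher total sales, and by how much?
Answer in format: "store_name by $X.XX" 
store_west by $834.97

Schema mapping: "sale_amount" (store_east) = "revenue" (store_west) = sale amount

Total for store_east: 859.76
Total for store_west: 1694.73

Difference: |859.76 - 1694.73| = 834.97
store_west has higher sales by $834.97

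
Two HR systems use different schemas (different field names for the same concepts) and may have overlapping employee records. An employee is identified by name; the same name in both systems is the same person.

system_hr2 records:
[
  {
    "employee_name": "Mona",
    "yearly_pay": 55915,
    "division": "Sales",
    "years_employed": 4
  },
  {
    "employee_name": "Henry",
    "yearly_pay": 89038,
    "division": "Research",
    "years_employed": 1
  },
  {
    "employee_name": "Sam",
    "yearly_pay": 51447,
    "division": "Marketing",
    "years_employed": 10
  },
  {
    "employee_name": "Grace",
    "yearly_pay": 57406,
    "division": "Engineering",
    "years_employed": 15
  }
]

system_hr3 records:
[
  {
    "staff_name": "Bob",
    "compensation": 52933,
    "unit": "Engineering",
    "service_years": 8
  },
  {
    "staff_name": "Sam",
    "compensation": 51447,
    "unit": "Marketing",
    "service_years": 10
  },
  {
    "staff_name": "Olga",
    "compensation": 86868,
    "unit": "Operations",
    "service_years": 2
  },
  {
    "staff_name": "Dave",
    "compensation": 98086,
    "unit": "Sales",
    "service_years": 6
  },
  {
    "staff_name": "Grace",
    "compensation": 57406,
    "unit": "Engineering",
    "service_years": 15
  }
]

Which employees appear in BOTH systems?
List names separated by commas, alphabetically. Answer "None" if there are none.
Grace, Sam

Schema mapping: "employee_name" (system_hr2) = "staff_name" (system_hr3) = employee name

Names in system_hr2: ['Grace', 'Henry', 'Mona', 'Sam']
Names in system_hr3: ['Bob', 'Dave', 'Grace', 'Olga', 'Sam']

Intersection: ['Grace', 'Sam']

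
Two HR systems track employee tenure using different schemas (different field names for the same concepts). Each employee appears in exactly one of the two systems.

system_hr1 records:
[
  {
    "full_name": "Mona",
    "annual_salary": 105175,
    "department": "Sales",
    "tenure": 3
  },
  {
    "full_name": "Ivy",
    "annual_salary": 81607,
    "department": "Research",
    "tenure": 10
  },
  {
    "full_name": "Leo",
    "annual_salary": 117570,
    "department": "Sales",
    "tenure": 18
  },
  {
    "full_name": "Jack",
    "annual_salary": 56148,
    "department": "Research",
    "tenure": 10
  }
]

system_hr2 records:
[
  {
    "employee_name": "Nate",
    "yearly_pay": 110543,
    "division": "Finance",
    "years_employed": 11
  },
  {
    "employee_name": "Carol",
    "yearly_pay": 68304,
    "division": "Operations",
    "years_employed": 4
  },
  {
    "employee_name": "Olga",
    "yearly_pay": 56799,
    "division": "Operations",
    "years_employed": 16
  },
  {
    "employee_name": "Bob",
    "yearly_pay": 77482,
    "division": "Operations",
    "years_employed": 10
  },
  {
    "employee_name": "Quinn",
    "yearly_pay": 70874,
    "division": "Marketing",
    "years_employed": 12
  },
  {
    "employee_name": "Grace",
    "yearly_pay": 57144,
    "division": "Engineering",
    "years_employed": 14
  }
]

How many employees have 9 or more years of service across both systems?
8

Reconcile schemas: "tenure" (system_hr1) = "years_employed" (system_hr2) = years of service

From system_hr1: 3 employees with >= 9 years
From system_hr2: 5 employees with >= 9 years

Total: 3 + 5 = 8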